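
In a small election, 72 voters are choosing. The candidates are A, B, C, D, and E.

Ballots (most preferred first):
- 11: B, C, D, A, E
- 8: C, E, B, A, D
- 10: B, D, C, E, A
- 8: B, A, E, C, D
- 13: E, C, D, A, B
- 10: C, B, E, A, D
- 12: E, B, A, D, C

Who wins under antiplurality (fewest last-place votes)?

A

Last-place votes: A 10, B 13, C 12, D 26, E 11.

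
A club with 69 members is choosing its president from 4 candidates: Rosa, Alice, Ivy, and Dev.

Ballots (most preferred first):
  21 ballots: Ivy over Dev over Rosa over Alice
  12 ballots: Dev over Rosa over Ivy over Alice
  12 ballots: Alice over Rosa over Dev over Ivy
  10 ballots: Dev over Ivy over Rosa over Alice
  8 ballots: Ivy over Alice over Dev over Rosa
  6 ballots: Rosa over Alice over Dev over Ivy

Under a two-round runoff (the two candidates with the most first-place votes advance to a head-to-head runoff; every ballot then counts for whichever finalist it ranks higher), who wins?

Dev

Round 1 first-place votes: Rosa 6, Alice 12, Ivy 29, Dev 22. Ivy and Dev advance.
Runoff: Ivy is ranked above Dev on 29 ballots, Dev above Ivy on 40.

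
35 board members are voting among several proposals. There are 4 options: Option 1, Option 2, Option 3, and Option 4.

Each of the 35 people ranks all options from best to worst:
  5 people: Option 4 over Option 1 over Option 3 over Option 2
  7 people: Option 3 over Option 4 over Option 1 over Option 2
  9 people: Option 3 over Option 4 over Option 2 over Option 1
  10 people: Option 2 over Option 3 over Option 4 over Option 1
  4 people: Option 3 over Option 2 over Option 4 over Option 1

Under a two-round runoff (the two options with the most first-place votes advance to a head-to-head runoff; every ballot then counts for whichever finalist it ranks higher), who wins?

Option 3

Round 1 first-place votes: Option 1 0, Option 2 10, Option 3 20, Option 4 5. Option 3 and Option 2 advance.
Runoff: Option 3 is ranked above Option 2 on 25 ballots, Option 2 above Option 3 on 10.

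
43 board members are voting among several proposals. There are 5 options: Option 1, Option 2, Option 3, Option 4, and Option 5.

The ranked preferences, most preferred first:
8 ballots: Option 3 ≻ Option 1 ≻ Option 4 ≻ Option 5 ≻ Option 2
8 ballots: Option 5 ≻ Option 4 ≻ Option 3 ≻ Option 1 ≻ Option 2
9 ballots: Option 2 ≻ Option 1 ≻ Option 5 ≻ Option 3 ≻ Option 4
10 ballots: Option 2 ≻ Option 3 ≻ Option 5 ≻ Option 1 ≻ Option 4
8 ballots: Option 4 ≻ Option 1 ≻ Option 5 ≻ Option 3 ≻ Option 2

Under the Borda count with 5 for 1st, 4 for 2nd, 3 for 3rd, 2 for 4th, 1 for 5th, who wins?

Option 3

Option 1: 8×4 + 8×2 + 9×4 + 10×2 + 8×4 = 136
Option 2: 8×1 + 8×1 + 9×5 + 10×5 + 8×1 = 119
Option 3: 8×5 + 8×3 + 9×2 + 10×4 + 8×2 = 138
Option 4: 8×3 + 8×4 + 9×1 + 10×1 + 8×5 = 115
Option 5: 8×2 + 8×5 + 9×3 + 10×3 + 8×3 = 137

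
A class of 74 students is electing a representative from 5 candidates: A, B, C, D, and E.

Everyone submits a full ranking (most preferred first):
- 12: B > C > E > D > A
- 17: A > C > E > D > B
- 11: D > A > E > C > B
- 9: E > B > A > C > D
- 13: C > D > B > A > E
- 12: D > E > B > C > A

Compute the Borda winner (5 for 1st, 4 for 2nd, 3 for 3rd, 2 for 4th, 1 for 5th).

A: 12×1 + 17×5 + 11×4 + 9×3 + 13×2 + 12×1 = 206
B: 12×5 + 17×1 + 11×1 + 9×4 + 13×3 + 12×3 = 199
C: 12×4 + 17×4 + 11×2 + 9×2 + 13×5 + 12×2 = 245
D: 12×2 + 17×2 + 11×5 + 9×1 + 13×4 + 12×5 = 234
E: 12×3 + 17×3 + 11×3 + 9×5 + 13×1 + 12×4 = 226

C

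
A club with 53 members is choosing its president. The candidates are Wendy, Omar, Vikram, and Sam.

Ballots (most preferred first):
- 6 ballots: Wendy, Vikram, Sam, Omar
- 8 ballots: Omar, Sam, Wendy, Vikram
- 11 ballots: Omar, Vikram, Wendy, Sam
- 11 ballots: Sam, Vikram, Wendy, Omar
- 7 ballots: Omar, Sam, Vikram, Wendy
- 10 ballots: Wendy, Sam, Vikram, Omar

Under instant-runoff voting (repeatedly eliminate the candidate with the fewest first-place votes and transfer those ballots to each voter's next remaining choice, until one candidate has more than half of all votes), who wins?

Wendy

Round 1: Wendy 16, Omar 26, Vikram 0, Sam 11. Vikram eliminated.
Round 2: Wendy 16, Omar 26, Sam 11. Sam eliminated.
Round 3: Wendy 27, Omar 26. Wendy has a majority (≥27).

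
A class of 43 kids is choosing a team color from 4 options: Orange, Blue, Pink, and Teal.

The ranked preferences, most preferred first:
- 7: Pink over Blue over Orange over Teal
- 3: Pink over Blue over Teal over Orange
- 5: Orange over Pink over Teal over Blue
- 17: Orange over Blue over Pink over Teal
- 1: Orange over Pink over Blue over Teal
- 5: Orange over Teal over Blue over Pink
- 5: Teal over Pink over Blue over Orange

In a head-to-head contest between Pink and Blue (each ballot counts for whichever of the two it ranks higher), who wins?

Pink is ranked above Blue on 21 ballots; Blue above Pink on 22.

Blue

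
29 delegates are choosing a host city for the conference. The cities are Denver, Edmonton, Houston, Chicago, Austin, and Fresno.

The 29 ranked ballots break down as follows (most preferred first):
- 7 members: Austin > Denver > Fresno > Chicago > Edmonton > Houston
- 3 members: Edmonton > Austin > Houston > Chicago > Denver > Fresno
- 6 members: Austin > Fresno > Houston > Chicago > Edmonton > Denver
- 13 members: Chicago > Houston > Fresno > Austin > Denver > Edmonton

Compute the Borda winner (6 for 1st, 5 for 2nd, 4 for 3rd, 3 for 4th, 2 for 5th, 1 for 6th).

Austin

Denver: 7×5 + 3×2 + 6×1 + 13×2 = 73
Edmonton: 7×2 + 3×6 + 6×2 + 13×1 = 57
Houston: 7×1 + 3×4 + 6×4 + 13×5 = 108
Chicago: 7×3 + 3×3 + 6×3 + 13×6 = 126
Austin: 7×6 + 3×5 + 6×6 + 13×3 = 132
Fresno: 7×4 + 3×1 + 6×5 + 13×4 = 113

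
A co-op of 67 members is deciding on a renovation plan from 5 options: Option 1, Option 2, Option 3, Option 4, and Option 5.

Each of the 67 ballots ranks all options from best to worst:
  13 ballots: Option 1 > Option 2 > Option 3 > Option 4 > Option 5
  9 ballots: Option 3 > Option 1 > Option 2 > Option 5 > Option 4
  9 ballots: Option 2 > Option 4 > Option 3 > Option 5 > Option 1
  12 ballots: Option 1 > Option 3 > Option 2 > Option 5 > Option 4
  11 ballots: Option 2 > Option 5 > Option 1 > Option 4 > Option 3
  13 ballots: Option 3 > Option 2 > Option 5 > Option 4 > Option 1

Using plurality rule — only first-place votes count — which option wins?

First-place votes: Option 1 25, Option 2 20, Option 3 22, Option 4 0, Option 5 0.

Option 1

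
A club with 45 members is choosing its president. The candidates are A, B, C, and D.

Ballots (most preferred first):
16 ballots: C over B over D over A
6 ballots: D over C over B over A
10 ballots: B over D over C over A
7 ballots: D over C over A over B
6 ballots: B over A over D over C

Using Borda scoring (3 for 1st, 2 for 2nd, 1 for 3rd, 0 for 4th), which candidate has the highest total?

B

A: 16×0 + 6×0 + 10×0 + 7×1 + 6×2 = 19
B: 16×2 + 6×1 + 10×3 + 7×0 + 6×3 = 86
C: 16×3 + 6×2 + 10×1 + 7×2 + 6×0 = 84
D: 16×1 + 6×3 + 10×2 + 7×3 + 6×1 = 81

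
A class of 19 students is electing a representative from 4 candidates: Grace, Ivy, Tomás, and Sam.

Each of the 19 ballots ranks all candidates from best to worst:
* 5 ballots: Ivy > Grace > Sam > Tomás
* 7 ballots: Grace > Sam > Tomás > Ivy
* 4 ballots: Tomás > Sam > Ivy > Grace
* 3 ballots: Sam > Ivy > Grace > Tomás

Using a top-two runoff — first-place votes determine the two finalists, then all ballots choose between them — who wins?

Round 1 first-place votes: Grace 7, Ivy 5, Tomás 4, Sam 3. Grace and Ivy advance.
Runoff: Grace is ranked above Ivy on 7 ballots, Ivy above Grace on 12.

Ivy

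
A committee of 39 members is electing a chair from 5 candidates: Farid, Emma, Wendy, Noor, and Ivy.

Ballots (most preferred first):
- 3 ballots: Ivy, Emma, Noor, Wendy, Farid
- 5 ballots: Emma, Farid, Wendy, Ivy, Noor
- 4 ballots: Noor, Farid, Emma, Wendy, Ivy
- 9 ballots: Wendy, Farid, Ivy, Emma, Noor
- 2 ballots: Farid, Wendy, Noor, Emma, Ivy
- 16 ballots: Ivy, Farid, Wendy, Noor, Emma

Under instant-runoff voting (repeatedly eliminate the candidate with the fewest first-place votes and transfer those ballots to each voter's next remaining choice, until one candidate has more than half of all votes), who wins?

Round 1: Farid 2, Emma 5, Wendy 9, Noor 4, Ivy 19. Farid eliminated.
Round 2: Emma 5, Wendy 11, Noor 4, Ivy 19. Noor eliminated.
Round 3: Emma 9, Wendy 11, Ivy 19. Emma eliminated.
Round 4: Wendy 20, Ivy 19. Wendy has a majority (≥20).

Wendy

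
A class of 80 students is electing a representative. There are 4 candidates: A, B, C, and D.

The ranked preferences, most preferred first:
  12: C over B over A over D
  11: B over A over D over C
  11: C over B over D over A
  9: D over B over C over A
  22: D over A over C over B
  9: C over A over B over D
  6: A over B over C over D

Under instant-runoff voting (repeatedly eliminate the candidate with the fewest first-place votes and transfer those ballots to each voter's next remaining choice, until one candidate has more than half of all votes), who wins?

Round 1: A 6, B 11, C 32, D 31. A eliminated.
Round 2: B 17, C 32, D 31. B eliminated.
Round 3: C 38, D 42. D has a majority (≥41).

D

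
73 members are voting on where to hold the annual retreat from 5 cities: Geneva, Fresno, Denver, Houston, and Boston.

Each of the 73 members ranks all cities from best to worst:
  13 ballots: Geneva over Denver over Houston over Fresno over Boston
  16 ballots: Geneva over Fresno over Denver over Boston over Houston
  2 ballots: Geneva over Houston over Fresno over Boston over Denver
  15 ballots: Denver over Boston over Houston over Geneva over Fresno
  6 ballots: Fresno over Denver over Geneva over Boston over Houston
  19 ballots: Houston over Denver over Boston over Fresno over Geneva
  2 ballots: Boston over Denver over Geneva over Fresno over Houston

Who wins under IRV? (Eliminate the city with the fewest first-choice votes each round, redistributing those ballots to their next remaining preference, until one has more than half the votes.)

Round 1: Geneva 31, Fresno 6, Denver 15, Houston 19, Boston 2. Boston eliminated.
Round 2: Geneva 31, Fresno 6, Denver 17, Houston 19. Fresno eliminated.
Round 3: Geneva 31, Denver 23, Houston 19. Houston eliminated.
Round 4: Geneva 31, Denver 42. Denver has a majority (≥37).

Denver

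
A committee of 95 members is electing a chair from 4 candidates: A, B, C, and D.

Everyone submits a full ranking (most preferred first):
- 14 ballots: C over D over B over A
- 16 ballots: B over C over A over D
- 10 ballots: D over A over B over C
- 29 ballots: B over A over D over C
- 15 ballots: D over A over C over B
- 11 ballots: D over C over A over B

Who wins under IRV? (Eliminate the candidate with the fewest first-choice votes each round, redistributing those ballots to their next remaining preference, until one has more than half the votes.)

D

Round 1: A 0, B 45, C 14, D 36. A eliminated.
Round 2: B 45, C 14, D 36. C eliminated.
Round 3: B 45, D 50. D has a majority (≥48).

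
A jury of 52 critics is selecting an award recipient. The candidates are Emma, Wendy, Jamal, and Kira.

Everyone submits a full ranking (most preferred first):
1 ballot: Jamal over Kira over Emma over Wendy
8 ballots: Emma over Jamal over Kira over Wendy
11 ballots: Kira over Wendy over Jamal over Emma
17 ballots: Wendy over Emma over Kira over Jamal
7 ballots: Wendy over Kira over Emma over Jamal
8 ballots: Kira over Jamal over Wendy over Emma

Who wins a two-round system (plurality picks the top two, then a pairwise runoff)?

Kira

Round 1 first-place votes: Emma 8, Wendy 24, Jamal 1, Kira 19. Wendy and Kira advance.
Runoff: Wendy is ranked above Kira on 24 ballots, Kira above Wendy on 28.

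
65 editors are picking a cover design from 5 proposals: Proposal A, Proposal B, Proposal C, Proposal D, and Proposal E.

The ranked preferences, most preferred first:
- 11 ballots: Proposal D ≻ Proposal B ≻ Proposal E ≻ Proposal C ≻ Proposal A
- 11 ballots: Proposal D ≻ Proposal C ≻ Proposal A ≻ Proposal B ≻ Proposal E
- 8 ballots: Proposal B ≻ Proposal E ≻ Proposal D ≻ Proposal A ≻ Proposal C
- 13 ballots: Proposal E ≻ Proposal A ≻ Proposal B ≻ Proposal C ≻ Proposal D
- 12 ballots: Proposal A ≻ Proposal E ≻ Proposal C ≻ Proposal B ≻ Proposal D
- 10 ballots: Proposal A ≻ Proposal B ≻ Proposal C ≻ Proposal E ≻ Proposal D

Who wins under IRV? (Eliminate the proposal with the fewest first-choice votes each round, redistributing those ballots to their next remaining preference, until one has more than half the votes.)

Round 1: Proposal A 22, Proposal B 8, Proposal C 0, Proposal D 22, Proposal E 13. Proposal C eliminated.
Round 2: Proposal A 22, Proposal B 8, Proposal D 22, Proposal E 13. Proposal B eliminated.
Round 3: Proposal A 22, Proposal D 22, Proposal E 21. Proposal E eliminated.
Round 4: Proposal A 35, Proposal D 30. Proposal A has a majority (≥33).

Proposal A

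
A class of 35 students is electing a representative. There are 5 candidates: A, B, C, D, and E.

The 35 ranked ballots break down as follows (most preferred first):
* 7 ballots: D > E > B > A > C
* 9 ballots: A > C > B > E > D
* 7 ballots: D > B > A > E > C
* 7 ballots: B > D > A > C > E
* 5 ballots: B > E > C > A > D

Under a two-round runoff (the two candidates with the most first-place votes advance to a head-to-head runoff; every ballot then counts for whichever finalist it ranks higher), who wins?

Round 1 first-place votes: A 9, B 12, C 0, D 14, E 0. D and B advance.
Runoff: D is ranked above B on 14 ballots, B above D on 21.

B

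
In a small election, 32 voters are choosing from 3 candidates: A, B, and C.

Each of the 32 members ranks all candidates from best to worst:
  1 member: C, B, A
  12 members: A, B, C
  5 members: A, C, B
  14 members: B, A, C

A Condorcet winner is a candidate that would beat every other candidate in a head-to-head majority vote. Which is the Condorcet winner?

A

A vs B: 17–15
A vs C: 31–1
A beats every other candidate.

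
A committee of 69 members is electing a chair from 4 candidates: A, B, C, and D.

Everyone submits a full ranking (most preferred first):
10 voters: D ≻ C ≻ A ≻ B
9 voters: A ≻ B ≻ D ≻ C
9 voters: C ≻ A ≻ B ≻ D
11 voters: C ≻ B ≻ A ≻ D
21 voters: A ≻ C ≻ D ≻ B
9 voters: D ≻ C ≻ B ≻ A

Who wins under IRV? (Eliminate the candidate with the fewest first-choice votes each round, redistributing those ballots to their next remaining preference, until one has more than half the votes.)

Round 1: A 30, B 0, C 20, D 19. B eliminated.
Round 2: A 30, C 20, D 19. D eliminated.
Round 3: A 30, C 39. C has a majority (≥35).

C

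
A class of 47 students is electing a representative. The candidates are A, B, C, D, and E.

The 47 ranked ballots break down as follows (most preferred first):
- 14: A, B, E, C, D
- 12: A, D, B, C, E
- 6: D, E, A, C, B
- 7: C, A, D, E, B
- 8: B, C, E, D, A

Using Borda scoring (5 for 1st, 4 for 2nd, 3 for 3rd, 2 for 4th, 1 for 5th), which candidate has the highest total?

A: 14×5 + 12×5 + 6×3 + 7×4 + 8×1 = 184
B: 14×4 + 12×3 + 6×1 + 7×1 + 8×5 = 145
C: 14×2 + 12×2 + 6×2 + 7×5 + 8×4 = 131
D: 14×1 + 12×4 + 6×5 + 7×3 + 8×2 = 129
E: 14×3 + 12×1 + 6×4 + 7×2 + 8×3 = 116

A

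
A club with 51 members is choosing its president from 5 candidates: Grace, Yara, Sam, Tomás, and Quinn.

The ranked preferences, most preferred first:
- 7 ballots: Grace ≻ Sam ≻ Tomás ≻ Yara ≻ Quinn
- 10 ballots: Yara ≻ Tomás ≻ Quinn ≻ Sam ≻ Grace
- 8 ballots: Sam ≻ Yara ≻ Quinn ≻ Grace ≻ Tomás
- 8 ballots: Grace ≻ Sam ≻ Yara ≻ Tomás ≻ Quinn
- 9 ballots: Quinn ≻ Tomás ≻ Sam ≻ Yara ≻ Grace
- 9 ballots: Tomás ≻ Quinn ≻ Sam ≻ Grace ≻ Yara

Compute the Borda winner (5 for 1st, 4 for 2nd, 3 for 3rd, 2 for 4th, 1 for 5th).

Grace: 7×5 + 10×1 + 8×2 + 8×5 + 9×1 + 9×2 = 128
Yara: 7×2 + 10×5 + 8×4 + 8×3 + 9×2 + 9×1 = 147
Sam: 7×4 + 10×2 + 8×5 + 8×4 + 9×3 + 9×3 = 174
Tomás: 7×3 + 10×4 + 8×1 + 8×2 + 9×4 + 9×5 = 166
Quinn: 7×1 + 10×3 + 8×3 + 8×1 + 9×5 + 9×4 = 150

Sam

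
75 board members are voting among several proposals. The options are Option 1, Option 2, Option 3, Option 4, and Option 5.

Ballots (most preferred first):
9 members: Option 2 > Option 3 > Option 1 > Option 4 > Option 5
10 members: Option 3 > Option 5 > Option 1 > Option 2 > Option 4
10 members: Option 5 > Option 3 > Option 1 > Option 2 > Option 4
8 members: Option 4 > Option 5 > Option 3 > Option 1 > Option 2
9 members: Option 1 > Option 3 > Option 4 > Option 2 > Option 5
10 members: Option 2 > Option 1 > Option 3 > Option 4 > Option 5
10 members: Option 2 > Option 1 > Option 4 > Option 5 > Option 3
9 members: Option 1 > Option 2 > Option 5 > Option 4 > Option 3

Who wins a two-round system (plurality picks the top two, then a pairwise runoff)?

Option 1

Round 1 first-place votes: Option 1 18, Option 2 29, Option 3 10, Option 4 8, Option 5 10. Option 2 and Option 1 advance.
Runoff: Option 2 is ranked above Option 1 on 29 ballots, Option 1 above Option 2 on 46.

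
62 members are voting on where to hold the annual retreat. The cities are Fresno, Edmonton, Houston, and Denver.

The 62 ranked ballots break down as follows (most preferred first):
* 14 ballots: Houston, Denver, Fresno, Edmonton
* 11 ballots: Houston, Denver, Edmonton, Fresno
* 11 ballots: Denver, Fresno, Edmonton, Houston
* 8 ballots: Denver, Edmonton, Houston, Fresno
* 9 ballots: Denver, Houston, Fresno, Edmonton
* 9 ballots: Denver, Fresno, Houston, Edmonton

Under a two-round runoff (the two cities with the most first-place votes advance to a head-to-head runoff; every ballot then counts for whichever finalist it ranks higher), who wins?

Round 1 first-place votes: Fresno 0, Edmonton 0, Houston 25, Denver 37. Denver and Houston advance.
Runoff: Denver is ranked above Houston on 37 ballots, Houston above Denver on 25.

Denver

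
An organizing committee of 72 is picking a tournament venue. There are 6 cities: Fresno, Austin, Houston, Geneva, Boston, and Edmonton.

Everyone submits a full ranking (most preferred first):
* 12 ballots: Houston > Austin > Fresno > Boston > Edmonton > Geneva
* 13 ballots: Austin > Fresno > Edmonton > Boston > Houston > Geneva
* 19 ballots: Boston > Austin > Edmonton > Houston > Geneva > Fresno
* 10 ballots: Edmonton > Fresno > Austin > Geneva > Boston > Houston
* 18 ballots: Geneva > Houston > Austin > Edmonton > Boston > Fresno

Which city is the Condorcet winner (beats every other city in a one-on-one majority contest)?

Austin vs Fresno: 62–10
Austin vs Houston: 42–30
Austin vs Geneva: 54–18
Austin vs Boston: 53–19
Austin vs Edmonton: 62–10
Austin beats every other city.

Austin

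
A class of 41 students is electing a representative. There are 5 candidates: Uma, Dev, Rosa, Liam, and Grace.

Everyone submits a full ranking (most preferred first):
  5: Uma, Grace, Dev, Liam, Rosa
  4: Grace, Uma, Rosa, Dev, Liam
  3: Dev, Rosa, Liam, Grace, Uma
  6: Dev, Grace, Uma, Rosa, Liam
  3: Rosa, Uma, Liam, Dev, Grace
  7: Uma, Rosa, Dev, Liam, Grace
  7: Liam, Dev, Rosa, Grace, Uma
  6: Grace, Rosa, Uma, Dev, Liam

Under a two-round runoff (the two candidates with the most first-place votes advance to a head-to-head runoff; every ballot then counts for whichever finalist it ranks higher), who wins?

Round 1 first-place votes: Uma 12, Dev 9, Rosa 3, Liam 7, Grace 10. Uma and Grace advance.
Runoff: Uma is ranked above Grace on 15 ballots, Grace above Uma on 26.

Grace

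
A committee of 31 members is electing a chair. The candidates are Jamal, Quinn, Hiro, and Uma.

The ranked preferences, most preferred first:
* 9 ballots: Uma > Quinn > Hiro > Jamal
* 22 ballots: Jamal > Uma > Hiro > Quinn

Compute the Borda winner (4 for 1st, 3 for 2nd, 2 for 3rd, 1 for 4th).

Uma

Jamal: 9×1 + 22×4 = 97
Quinn: 9×3 + 22×1 = 49
Hiro: 9×2 + 22×2 = 62
Uma: 9×4 + 22×3 = 102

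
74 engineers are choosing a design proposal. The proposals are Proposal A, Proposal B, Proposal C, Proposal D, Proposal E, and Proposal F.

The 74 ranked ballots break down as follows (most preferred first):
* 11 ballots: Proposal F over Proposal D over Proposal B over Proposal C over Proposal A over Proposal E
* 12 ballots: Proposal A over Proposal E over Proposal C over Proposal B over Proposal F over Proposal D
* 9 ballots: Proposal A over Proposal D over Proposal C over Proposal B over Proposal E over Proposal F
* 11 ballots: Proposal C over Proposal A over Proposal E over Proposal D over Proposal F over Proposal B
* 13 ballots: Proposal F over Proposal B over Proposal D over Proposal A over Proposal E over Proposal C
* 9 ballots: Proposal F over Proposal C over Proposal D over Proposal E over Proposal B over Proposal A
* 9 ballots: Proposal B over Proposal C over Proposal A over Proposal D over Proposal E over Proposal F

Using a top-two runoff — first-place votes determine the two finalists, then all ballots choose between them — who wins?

Proposal A

Round 1 first-place votes: Proposal A 21, Proposal B 9, Proposal C 11, Proposal D 0, Proposal E 0, Proposal F 33. Proposal F and Proposal A advance.
Runoff: Proposal F is ranked above Proposal A on 33 ballots, Proposal A above Proposal F on 41.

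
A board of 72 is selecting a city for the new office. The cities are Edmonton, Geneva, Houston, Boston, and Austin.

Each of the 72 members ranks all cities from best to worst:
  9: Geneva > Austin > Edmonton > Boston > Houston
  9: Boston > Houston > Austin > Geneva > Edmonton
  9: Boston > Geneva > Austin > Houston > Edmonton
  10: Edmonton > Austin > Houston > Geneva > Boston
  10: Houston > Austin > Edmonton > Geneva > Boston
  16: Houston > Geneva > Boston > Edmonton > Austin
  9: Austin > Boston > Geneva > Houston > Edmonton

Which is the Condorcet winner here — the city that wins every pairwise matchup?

Austin vs Edmonton: 46–26
Austin vs Geneva: 38–34
Austin vs Houston: 37–35
Austin vs Boston: 38–34
Austin beats every other city.

Austin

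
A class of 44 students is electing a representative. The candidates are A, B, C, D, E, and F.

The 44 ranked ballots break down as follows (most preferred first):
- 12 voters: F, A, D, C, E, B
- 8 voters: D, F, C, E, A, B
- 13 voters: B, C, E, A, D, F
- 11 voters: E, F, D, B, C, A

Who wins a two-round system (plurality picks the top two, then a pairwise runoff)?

F

Round 1 first-place votes: A 0, B 13, C 0, D 8, E 11, F 12. B and F advance.
Runoff: B is ranked above F on 13 ballots, F above B on 31.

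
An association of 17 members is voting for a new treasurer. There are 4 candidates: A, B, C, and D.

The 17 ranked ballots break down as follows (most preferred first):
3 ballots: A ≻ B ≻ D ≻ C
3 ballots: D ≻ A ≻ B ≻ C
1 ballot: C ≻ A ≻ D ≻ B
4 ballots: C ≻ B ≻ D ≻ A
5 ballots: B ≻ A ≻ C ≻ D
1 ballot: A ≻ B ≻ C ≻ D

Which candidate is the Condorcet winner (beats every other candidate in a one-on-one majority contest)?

B

B vs A: 9–8
B vs C: 12–5
B vs D: 13–4
B beats every other candidate.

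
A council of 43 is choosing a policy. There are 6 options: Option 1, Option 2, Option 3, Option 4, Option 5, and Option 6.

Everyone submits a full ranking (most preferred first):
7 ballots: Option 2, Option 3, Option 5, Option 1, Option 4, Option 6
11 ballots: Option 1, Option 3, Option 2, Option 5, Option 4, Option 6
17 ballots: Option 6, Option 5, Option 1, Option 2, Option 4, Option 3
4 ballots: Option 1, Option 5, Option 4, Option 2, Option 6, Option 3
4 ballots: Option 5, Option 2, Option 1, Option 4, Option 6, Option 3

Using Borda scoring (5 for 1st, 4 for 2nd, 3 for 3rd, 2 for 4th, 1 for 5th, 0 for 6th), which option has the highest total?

Option 1: 7×2 + 11×5 + 17×3 + 4×5 + 4×3 = 152
Option 2: 7×5 + 11×3 + 17×2 + 4×2 + 4×4 = 126
Option 3: 7×4 + 11×4 + 17×0 + 4×0 + 4×0 = 72
Option 4: 7×1 + 11×1 + 17×1 + 4×3 + 4×2 = 55
Option 5: 7×3 + 11×2 + 17×4 + 4×4 + 4×5 = 147
Option 6: 7×0 + 11×0 + 17×5 + 4×1 + 4×1 = 93

Option 1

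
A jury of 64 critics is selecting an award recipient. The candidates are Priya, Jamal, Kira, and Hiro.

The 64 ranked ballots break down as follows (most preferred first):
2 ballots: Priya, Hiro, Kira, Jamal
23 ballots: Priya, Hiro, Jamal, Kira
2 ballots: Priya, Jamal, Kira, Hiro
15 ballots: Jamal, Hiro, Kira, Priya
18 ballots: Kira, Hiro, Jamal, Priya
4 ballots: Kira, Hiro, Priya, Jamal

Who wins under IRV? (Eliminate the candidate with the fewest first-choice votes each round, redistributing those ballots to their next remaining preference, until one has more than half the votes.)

Kira

Round 1: Priya 27, Jamal 15, Kira 22, Hiro 0. Hiro eliminated.
Round 2: Priya 27, Jamal 15, Kira 22. Jamal eliminated.
Round 3: Priya 27, Kira 37. Kira has a majority (≥33).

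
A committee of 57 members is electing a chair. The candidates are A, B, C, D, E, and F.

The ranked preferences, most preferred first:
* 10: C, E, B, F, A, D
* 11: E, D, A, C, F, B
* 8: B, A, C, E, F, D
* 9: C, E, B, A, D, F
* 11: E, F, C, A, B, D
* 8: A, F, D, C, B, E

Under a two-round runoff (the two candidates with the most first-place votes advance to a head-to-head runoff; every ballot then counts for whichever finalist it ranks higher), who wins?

C

Round 1 first-place votes: A 8, B 8, C 19, D 0, E 22, F 0. E and C advance.
Runoff: E is ranked above C on 22 ballots, C above E on 35.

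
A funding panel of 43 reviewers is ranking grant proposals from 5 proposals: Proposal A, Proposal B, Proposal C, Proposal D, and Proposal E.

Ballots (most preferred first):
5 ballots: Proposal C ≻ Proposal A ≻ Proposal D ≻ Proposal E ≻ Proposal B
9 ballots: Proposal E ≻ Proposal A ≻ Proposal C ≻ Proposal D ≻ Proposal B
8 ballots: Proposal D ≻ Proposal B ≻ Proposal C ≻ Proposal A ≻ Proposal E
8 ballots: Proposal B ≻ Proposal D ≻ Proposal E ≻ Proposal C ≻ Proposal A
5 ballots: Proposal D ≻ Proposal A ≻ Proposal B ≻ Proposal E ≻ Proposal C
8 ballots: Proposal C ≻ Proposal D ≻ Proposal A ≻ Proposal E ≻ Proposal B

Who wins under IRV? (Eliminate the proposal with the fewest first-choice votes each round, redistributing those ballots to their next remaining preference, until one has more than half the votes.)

Round 1: Proposal A 0, Proposal B 8, Proposal C 13, Proposal D 13, Proposal E 9. Proposal A eliminated.
Round 2: Proposal B 8, Proposal C 13, Proposal D 13, Proposal E 9. Proposal B eliminated.
Round 3: Proposal C 13, Proposal D 21, Proposal E 9. Proposal E eliminated.
Round 4: Proposal C 22, Proposal D 21. Proposal C has a majority (≥22).

Proposal C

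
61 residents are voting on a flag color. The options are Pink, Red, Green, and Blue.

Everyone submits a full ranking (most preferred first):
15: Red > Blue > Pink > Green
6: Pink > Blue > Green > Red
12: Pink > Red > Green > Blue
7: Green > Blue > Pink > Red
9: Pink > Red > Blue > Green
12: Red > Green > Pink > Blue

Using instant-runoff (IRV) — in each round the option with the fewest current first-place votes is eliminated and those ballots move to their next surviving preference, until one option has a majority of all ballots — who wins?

Round 1: Pink 27, Red 27, Green 7, Blue 0. Blue eliminated.
Round 2: Pink 27, Red 27, Green 7. Green eliminated.
Round 3: Pink 34, Red 27. Pink has a majority (≥31).

Pink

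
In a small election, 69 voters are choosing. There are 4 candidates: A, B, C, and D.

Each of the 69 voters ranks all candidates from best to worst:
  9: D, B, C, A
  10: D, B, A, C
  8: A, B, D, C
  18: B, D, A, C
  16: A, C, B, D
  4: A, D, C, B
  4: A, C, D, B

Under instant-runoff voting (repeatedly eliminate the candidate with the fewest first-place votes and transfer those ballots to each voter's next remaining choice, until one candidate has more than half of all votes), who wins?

D

Round 1: A 32, B 18, C 0, D 19. C eliminated.
Round 2: A 32, B 18, D 19. B eliminated.
Round 3: A 32, D 37. D has a majority (≥35).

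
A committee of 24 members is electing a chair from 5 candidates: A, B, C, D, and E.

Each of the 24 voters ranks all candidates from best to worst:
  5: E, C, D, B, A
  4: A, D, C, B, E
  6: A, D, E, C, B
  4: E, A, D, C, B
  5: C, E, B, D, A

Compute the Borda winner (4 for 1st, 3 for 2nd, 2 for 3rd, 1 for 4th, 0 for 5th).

A: 5×0 + 4×4 + 6×4 + 4×3 + 5×0 = 52
B: 5×1 + 4×1 + 6×0 + 4×0 + 5×2 = 19
C: 5×3 + 4×2 + 6×1 + 4×1 + 5×4 = 53
D: 5×2 + 4×3 + 6×3 + 4×2 + 5×1 = 53
E: 5×4 + 4×0 + 6×2 + 4×4 + 5×3 = 63

E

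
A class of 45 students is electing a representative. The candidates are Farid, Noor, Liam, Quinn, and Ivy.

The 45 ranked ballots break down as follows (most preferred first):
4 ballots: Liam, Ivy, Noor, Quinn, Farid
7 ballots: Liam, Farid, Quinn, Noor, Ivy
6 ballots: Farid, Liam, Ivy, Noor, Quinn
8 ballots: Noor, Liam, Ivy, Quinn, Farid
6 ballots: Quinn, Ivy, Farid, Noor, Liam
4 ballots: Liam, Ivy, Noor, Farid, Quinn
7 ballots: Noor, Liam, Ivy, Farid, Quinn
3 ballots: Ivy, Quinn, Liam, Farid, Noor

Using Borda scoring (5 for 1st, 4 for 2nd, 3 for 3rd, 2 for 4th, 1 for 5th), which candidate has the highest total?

Farid: 4×1 + 7×4 + 6×5 + 8×1 + 6×3 + 4×2 + 7×2 + 3×2 = 116
Noor: 4×3 + 7×2 + 6×2 + 8×5 + 6×2 + 4×3 + 7×5 + 3×1 = 140
Liam: 4×5 + 7×5 + 6×4 + 8×4 + 6×1 + 4×5 + 7×4 + 3×3 = 174
Quinn: 4×2 + 7×3 + 6×1 + 8×2 + 6×5 + 4×1 + 7×1 + 3×4 = 104
Ivy: 4×4 + 7×1 + 6×3 + 8×3 + 6×4 + 4×4 + 7×3 + 3×5 = 141

Liam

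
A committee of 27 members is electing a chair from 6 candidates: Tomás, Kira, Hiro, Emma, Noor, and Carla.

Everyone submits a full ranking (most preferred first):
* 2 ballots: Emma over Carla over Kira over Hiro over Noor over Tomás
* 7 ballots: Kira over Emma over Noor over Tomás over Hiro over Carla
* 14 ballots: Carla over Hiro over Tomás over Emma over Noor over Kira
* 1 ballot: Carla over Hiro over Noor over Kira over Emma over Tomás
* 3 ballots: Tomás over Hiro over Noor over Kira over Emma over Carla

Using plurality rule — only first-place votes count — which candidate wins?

First-place votes: Tomás 3, Kira 7, Hiro 0, Emma 2, Noor 0, Carla 15.

Carla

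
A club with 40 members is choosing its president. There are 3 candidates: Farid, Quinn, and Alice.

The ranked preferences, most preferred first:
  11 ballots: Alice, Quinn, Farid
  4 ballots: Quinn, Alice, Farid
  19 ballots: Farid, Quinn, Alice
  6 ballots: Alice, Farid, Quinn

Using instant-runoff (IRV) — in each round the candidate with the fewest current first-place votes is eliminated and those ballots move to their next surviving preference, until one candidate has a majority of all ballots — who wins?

Round 1: Farid 19, Quinn 4, Alice 17. Quinn eliminated.
Round 2: Farid 19, Alice 21. Alice has a majority (≥21).

Alice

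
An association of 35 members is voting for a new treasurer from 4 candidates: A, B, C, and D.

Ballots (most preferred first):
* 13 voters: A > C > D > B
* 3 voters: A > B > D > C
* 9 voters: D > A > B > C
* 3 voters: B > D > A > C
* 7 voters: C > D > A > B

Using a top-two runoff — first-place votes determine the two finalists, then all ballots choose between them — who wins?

Round 1 first-place votes: A 16, B 3, C 7, D 9. A and D advance.
Runoff: A is ranked above D on 16 ballots, D above A on 19.

D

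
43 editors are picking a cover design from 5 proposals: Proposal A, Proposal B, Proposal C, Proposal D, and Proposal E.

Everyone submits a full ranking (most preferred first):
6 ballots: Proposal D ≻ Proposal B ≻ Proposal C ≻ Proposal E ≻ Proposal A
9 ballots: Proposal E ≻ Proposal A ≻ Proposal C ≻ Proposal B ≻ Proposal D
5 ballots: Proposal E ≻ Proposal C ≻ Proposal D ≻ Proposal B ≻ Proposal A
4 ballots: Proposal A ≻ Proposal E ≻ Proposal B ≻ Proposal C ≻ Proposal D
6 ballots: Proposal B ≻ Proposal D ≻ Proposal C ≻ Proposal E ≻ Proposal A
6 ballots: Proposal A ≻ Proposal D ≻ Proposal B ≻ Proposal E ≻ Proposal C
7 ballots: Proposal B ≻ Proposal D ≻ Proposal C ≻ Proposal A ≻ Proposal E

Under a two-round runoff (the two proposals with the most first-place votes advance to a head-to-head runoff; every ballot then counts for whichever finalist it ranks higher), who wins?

Round 1 first-place votes: Proposal A 10, Proposal B 13, Proposal C 0, Proposal D 6, Proposal E 14. Proposal E and Proposal B advance.
Runoff: Proposal E is ranked above Proposal B on 18 ballots, Proposal B above Proposal E on 25.

Proposal B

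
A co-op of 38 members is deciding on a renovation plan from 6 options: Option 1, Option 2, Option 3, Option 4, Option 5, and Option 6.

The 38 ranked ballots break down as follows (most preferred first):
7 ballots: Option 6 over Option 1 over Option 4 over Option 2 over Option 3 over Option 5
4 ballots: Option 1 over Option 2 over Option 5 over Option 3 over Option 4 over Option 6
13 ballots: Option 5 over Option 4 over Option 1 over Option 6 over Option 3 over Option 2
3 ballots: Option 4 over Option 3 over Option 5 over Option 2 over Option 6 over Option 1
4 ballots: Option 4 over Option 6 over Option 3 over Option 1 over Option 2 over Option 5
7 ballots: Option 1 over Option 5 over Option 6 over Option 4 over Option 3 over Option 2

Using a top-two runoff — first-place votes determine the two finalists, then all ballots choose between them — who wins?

Option 1

Round 1 first-place votes: Option 1 11, Option 2 0, Option 3 0, Option 4 7, Option 5 13, Option 6 7. Option 5 and Option 1 advance.
Runoff: Option 5 is ranked above Option 1 on 16 ballots, Option 1 above Option 5 on 22.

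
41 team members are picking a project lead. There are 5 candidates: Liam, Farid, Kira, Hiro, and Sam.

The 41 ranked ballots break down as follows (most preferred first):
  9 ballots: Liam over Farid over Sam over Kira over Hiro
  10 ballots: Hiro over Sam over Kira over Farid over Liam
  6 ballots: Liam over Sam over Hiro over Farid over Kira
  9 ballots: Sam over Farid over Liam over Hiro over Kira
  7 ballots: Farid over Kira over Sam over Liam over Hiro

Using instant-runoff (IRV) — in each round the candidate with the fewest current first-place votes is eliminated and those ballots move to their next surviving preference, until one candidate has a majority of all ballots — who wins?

Round 1: Liam 15, Farid 7, Kira 0, Hiro 10, Sam 9. Kira eliminated.
Round 2: Liam 15, Farid 7, Hiro 10, Sam 9. Farid eliminated.
Round 3: Liam 15, Hiro 10, Sam 16. Hiro eliminated.
Round 4: Liam 15, Sam 26. Sam has a majority (≥21).

Sam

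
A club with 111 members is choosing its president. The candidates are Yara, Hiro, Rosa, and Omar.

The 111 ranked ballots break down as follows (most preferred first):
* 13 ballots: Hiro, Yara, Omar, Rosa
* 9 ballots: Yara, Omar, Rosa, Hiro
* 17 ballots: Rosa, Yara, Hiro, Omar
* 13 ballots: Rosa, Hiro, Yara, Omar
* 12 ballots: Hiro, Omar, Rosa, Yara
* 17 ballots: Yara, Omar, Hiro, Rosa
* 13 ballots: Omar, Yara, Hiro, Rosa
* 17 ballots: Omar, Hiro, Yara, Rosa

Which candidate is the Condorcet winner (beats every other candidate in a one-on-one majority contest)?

Yara

Yara vs Hiro: 56–55
Yara vs Rosa: 69–42
Yara vs Omar: 69–42
Yara beats every other candidate.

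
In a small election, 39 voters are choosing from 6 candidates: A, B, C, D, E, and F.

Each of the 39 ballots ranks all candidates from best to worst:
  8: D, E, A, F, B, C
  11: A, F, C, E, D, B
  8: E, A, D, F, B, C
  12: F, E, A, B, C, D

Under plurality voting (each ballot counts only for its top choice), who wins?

First-place votes: A 11, B 0, C 0, D 8, E 8, F 12.

F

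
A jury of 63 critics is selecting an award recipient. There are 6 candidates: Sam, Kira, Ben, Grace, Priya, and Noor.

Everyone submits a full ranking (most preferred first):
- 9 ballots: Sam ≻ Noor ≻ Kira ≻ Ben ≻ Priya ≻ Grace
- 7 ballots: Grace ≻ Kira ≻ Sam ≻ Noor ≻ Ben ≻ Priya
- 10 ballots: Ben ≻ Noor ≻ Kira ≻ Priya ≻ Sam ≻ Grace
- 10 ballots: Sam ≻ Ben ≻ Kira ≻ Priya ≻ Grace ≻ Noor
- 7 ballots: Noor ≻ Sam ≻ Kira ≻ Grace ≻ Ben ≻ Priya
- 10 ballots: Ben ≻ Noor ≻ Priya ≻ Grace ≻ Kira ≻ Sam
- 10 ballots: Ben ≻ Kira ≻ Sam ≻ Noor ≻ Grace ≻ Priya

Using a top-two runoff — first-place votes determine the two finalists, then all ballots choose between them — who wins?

Round 1 first-place votes: Sam 19, Kira 0, Ben 30, Grace 7, Priya 0, Noor 7. Ben and Sam advance.
Runoff: Ben is ranked above Sam on 30 ballots, Sam above Ben on 33.

Sam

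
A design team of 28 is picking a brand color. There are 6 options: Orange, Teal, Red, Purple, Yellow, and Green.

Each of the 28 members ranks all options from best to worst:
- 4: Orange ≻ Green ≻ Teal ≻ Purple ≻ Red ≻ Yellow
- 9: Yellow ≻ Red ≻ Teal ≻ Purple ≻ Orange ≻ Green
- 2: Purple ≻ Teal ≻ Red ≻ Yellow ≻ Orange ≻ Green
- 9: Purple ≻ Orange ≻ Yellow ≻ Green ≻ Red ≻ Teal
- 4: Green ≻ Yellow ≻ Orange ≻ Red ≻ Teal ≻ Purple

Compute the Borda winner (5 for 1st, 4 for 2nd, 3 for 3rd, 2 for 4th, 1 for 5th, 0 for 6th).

Orange: 4×5 + 9×1 + 2×1 + 9×4 + 4×3 = 79
Teal: 4×3 + 9×3 + 2×4 + 9×0 + 4×1 = 51
Red: 4×1 + 9×4 + 2×3 + 9×1 + 4×2 = 63
Purple: 4×2 + 9×2 + 2×5 + 9×5 + 4×0 = 81
Yellow: 4×0 + 9×5 + 2×2 + 9×3 + 4×4 = 92
Green: 4×4 + 9×0 + 2×0 + 9×2 + 4×5 = 54

Yellow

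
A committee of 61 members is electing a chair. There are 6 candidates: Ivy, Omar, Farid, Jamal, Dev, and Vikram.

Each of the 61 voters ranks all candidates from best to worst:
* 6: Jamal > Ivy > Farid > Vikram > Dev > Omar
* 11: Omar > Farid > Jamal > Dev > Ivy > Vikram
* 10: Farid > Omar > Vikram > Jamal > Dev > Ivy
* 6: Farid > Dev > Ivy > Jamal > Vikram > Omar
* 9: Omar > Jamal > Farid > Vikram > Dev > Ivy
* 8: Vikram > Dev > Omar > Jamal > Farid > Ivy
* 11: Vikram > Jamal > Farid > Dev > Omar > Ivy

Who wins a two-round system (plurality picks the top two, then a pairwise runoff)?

Vikram

Round 1 first-place votes: Ivy 0, Omar 20, Farid 16, Jamal 6, Dev 0, Vikram 19. Omar and Vikram advance.
Runoff: Omar is ranked above Vikram on 30 ballots, Vikram above Omar on 31.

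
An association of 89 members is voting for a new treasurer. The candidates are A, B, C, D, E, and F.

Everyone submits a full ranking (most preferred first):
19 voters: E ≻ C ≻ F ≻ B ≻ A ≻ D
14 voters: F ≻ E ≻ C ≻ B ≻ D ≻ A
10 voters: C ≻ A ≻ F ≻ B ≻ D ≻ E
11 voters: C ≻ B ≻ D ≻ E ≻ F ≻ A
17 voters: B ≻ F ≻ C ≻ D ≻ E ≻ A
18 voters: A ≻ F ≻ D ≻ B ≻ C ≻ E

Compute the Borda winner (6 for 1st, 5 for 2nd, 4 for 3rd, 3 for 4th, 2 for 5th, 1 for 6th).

A: 19×2 + 14×1 + 10×5 + 11×1 + 17×1 + 18×6 = 238
B: 19×3 + 14×3 + 10×3 + 11×5 + 17×6 + 18×3 = 340
C: 19×5 + 14×4 + 10×6 + 11×6 + 17×4 + 18×2 = 381
D: 19×1 + 14×2 + 10×2 + 11×4 + 17×3 + 18×4 = 234
E: 19×6 + 14×5 + 10×1 + 11×3 + 17×2 + 18×1 = 279
F: 19×4 + 14×6 + 10×4 + 11×2 + 17×5 + 18×5 = 397

F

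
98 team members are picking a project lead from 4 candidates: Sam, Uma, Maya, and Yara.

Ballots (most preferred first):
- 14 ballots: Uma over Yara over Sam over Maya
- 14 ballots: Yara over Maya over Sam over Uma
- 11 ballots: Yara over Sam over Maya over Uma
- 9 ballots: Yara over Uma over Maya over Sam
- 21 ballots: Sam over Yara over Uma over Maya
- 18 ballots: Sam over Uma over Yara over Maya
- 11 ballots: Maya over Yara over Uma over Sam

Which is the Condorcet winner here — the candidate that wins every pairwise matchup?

Yara

Yara vs Sam: 59–39
Yara vs Uma: 66–32
Yara vs Maya: 87–11
Yara beats every other candidate.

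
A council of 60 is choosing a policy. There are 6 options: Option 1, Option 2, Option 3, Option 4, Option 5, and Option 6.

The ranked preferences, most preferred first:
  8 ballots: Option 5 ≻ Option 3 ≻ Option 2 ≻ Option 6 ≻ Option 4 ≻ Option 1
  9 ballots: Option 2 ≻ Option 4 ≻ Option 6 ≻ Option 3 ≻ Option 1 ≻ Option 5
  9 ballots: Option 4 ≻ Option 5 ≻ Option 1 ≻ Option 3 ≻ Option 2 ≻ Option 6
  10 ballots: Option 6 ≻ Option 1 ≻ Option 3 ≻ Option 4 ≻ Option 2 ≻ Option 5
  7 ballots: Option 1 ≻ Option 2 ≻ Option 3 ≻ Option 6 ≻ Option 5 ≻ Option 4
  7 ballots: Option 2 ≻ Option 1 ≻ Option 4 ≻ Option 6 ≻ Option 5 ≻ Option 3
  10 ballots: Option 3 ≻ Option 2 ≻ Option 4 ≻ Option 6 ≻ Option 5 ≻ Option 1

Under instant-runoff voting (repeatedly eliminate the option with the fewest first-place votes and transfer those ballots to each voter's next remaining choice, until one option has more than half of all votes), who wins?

Option 3

Round 1: Option 1 7, Option 2 16, Option 3 10, Option 4 9, Option 5 8, Option 6 10. Option 1 eliminated.
Round 2: Option 2 23, Option 3 10, Option 4 9, Option 5 8, Option 6 10. Option 5 eliminated.
Round 3: Option 2 23, Option 3 18, Option 4 9, Option 6 10. Option 4 eliminated.
Round 4: Option 2 23, Option 3 27, Option 6 10. Option 6 eliminated.
Round 5: Option 2 23, Option 3 37. Option 3 has a majority (≥31).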